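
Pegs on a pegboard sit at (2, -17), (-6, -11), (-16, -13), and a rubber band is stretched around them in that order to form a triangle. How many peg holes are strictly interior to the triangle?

36

Using the shoelace formula, 2A = |(2·(-11) − (-6)·(-17)) + ((-6)·(-13) − (-16)·(-11)) + ((-16)·(-17) − 2·(-13))| = 76, so the area is 38.
The number of boundary lattice points is Σ gcd(|Δx|,|Δy|) = gcd(8,6) + gcd(10,2) + gcd(18,4) = 2+2+2 = 6.
Pick's theorem gives I = A − B/2 + 1 = 38 − 6/2 + 1 = 36.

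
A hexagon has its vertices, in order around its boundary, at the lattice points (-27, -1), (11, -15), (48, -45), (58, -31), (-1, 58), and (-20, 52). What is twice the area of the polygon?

7628

Using the shoelace formula, 2A = |((-27)·(-15) − 11·(-1)) + (11·(-45) − 48·(-15)) + (48·(-31) − 58·(-45)) + (58·58 − (-1)·(-31)) + ((-1)·52 − (-20)·58) + ((-20)·(-1) − (-27)·52)| = 7628, so the area is 3814.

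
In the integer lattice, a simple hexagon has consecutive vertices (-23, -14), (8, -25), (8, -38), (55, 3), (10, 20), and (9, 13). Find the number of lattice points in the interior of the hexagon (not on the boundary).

1937

Using the shoelace formula, 2A = |((-23)·(-25) − 8·(-14)) + (8·(-38) − 8·(-25)) + (8·3 − 55·(-38)) + (55·20 − 10·3) + (10·13 − 9·20) + (9·(-14) − (-23)·13)| = 3890, so the area is 1945.
The number of boundary lattice points is Σ gcd(|Δx|,|Δy|) = gcd(31,11) + gcd(0,13) + gcd(47,41) + gcd(45,17) + gcd(1,7) + gcd(32,27) = 1+13+1+1+1+1 = 18.
By Pick's theorem A = I + B/2 − 1, so I = 1945 − 18/2 + 1 = 1937.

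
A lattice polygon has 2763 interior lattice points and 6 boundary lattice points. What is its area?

Pick's theorem states A = I + B/2 − 1, so A = 2763 + 6/2 − 1 = 2765.

2765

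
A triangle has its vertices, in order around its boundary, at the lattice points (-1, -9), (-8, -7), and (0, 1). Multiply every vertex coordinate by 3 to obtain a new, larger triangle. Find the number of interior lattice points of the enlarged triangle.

By the shoelace formula, twice the signed area is |((-1)·(-7) − (-8)·(-9)) + ((-8)·1 − 0·(-7)) + (0·(-9) − (-1)·1)| = 72, so the area is 36.
The number of boundary lattice points is Σ gcd(|Δx|,|Δy|) = gcd(7,2) + gcd(8,8) + gcd(1,10) = 1+8+1 = 10.
Scaling by 3 multiplies the area by 3² = 9 (so the new area is 324) and multiplies the boundary lattice-point count by 3, giving 30.
By Pick's theorem, the interior count of the dilated polygon is 324 − 30/2 + 1 = 310.

310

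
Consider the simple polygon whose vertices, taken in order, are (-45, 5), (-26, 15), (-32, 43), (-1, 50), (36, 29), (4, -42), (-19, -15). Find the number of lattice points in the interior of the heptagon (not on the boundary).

3909

Using the shoelace formula, 2A = |[(-45)·15 − (-26)·5] + [(-26)·43 − (-32)·15] + [(-32)·50 − (-1)·43] + [(-1)·29 − 36·50] + [36·(-42) − 4·29] + [4·(-15) − (-19)·(-42)] + [(-19)·5 − (-45)·(-15)]| = 7825, so the area is 7825/2.
Summing gcd(|Δx|,|Δy|) over the edges gives the boundary count: gcd(19,10) + gcd(6,28) + gcd(31,7) + gcd(37,21) + gcd(32,71) + gcd(23,27) + gcd(26,20) = 1+2+1+1+1+1+2 = 9.
Pick's theorem gives I = A − B/2 + 1 = 7825/2 − 9/2 + 1 = 3909.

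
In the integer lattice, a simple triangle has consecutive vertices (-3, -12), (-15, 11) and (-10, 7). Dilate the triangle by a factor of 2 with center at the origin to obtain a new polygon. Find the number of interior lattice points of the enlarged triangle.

132

By the shoelace formula, twice the signed area is |((-3)·11 − (-15)·(-12)) + ((-15)·7 − (-10)·11) + ((-10)·(-12) − (-3)·7)| = 67, so the area is 67/2.
The number of boundary lattice points is Σ gcd(|Δx|,|Δy|) = gcd(12,23) + gcd(5,4) + gcd(7,19) = 1+1+1 = 3.
Scaling by 2 multiplies the area by 2² = 4 (so the new area is 134) and multiplies the boundary lattice-point count by 2, giving 6.
By Pick's theorem, the interior count of the dilated polygon is 134 − 6/2 + 1 = 132.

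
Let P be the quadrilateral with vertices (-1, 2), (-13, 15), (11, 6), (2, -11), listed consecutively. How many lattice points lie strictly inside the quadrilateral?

Using the shoelace formula, 2A = |((-1)·15 − (-13)·2) + ((-13)·6 − 11·15) + (11·(-11) − 2·6) + (2·2 − (-1)·(-11))| = 372, so the area is 186.
Summing gcd(|Δx|,|Δy|) over the edges gives the boundary count: gcd(12,13) + gcd(24,9) + gcd(9,17) + gcd(3,13) = 1+3+1+1 = 6.
By Pick's theorem A = I + B/2 − 1, so I = 186 − 6/2 + 1 = 184.

184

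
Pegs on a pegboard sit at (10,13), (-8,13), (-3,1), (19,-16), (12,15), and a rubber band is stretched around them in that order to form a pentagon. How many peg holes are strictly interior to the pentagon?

By the shoelace formula, twice the signed area is |(10·13 − (-8)·13) + ((-8)·1 − (-3)·13) + ((-3)·(-16) − 19·1) + (19·15 − 12·(-16)) + (12·13 − 10·15)| = 777, so the area is 777/2.
Along each edge there are gcd(|Δx|,|Δy|)+1 lattice points, so counting each shared vertex once the boundary has gcd(18,0) + gcd(5,12) + gcd(22,17) + gcd(7,31) + gcd(2,2) = 18+1+1+1+2 = 23.
By Pick's theorem A = I + B/2 − 1, so I = 777/2 − 23/2 + 1 = 378.

378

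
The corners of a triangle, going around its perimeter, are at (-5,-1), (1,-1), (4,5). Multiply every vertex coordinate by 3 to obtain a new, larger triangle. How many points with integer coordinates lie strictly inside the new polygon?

Using the shoelace formula, 2A = |((-5)·(-1) − 1·(-1)) + (1·5 − 4·(-1)) + (4·(-1) − (-5)·5)| = 36, so the area is 18.
Summing gcd(|Δx|,|Δy|) over the edges gives the boundary count: gcd(6,0) + gcd(3,6) + gcd(9,6) = 6+3+3 = 12.
Scaling by 3 multiplies the area by 3² = 9 (so the new area is 162) and multiplies the boundary lattice-point count by 3, giving 36.
By Pick's theorem, the interior count of the dilated polygon is 162 − 36/2 + 1 = 145.

145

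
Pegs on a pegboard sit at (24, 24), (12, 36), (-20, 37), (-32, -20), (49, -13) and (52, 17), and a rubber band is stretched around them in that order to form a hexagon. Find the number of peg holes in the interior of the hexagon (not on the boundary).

Using the shoelace formula, 2A = |[24·36 − 12·24] + [12·37 − (-20)·36] + [(-20)·(-20) − (-32)·37] + [(-32)·(-13) − 49·(-20)] + [49·17 − 52·(-13)] + [52·24 − 24·17]| = 7069, so the area is 7069/2.
The number of boundary lattice points is Σ gcd(|Δx|,|Δy|) = gcd(12,12) + gcd(32,1) + gcd(12,57) + gcd(81,7) + gcd(3,30) + gcd(28,7) = 12+1+3+1+3+7 = 27.
Pick's theorem gives I = A − B/2 + 1 = 7069/2 − 27/2 + 1 = 3522.

3522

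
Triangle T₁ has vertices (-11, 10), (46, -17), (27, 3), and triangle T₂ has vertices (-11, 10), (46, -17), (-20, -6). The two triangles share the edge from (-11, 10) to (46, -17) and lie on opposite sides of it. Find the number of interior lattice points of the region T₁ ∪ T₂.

885

The union is the simple quadrilateral with vertices (-11, 10), (27, 3), (46, -17), (-20, -6) in order.
Using the shoelace formula, 2A = |((-11)·3 − 27·10) + (27·(-17) − 46·3) + (46·(-6) − (-20)·(-17)) + ((-20)·10 − (-11)·(-6))| = 1782, so the area is 891.
Summing gcd(|Δx|,|Δy|) over the edges gives the boundary count: gcd(38,7) + gcd(19,20) + gcd(66,11) + gcd(9,16) = 1+1+11+1 = 14.
By Pick's theorem I = A − B/2 + 1 = 891 − 14/2 + 1 = 885.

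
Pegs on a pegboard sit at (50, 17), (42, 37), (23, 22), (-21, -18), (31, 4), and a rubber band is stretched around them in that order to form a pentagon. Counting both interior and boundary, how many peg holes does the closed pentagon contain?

Using the shoelace formula, 2A = |[50·37 − 42·17] + [42·22 − 23·37] + [23·(-18) − (-21)·22] + [(-21)·4 − 31·(-18)] + [31·17 − 50·4]| = 2058, so the area is 1029.
Summing gcd(|Δx|,|Δy|) over the edges gives the boundary count: gcd(8,20) + gcd(19,15) + gcd(44,40) + gcd(52,22) + gcd(19,13) = 4+1+4+2+1 = 12.
Pick's theorem gives I = A − B/2 + 1 = 1029 − 12/2 + 1 = 1024, so the closed region contains I + B = 1024 + 12 = 1036 lattice points.

1036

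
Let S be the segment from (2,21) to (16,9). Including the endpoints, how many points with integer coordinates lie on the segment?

The number of lattice points on a segment between lattice points is gcd(|Δx|,|Δy|) + 1 = gcd(14,12) + 1 = 2 + 1 = 3.

3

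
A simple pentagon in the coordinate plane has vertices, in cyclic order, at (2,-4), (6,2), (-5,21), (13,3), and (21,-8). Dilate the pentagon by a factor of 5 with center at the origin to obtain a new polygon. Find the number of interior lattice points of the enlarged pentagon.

The shoelace formula gives twice the area as |[2·2 − 6·(-4)] + [6·21 − (-5)·2] + [(-5)·3 − 13·21] + [13·(-8) − 21·3] + [21·(-4) − 2·(-8)]| = 359, so the area is 359/2.
Along each edge there are gcd(|Δx|,|Δy|)+1 lattice points, so counting each shared vertex once the boundary has gcd(4,6) + gcd(11,19) + gcd(18,18) + gcd(8,11) + gcd(19,4) = 2+1+18+1+1 = 23.
Scaling by 5 multiplies the area by 5² = 25 (so the new area is 8975/2) and multiplies the boundary lattice-point count by 5, giving 115.
By Pick's theorem, the interior count of the dilated polygon is 8975/2 − 115/2 + 1 = 4431.

4431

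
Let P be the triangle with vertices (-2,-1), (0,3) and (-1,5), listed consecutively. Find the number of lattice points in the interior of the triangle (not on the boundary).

The shoelace formula gives twice the area as |((-2)·3 − 0·(-1)) + (0·5 − (-1)·3) + ((-1)·(-1) − (-2)·5)| = 8, so the area is 4.
Summing gcd(|Δx|,|Δy|) over the edges gives the boundary count: gcd(2,4) + gcd(1,2) + gcd(1,6) = 2+1+1 = 4.
By Pick's theorem A = I + B/2 − 1, so I = 4 − 4/2 + 1 = 3.

3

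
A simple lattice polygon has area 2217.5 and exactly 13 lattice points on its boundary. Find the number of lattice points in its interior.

2212

Pick's theorem A = I + B/2 − 1 rearranges to I = A − B/2 + 1 = 2217.5 − 13/2 + 1 = 2212.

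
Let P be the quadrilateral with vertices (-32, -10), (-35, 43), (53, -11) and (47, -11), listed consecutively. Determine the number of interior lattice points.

Using the shoelace formula, 2A = |[(-32)·43 − (-35)·(-10)] + [(-35)·(-11) − 53·43] + [53·(-11) − 47·(-11)] + [47·(-10) − (-32)·(-11)]| = 4508, so the area is 2254.
The number of boundary lattice points is Σ gcd(|Δx|,|Δy|) = gcd(3,53) + gcd(88,54) + gcd(6,0) + gcd(79,1) = 1+2+6+1 = 10.
By Pick's theorem A = I + B/2 − 1, so I = 2254 − 10/2 + 1 = 2250.

2250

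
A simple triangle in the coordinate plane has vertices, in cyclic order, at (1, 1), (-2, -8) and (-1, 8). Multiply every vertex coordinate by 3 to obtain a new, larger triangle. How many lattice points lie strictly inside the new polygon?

169

By the shoelace formula, twice the signed area is |(1·(-8) − (-2)·1) + ((-2)·8 − (-1)·(-8)) + ((-1)·1 − 1·8)| = 39, so the area is 19.5.
The number of boundary lattice points is Σ gcd(|Δx|,|Δy|) = gcd(3,9) + gcd(1,16) + gcd(2,7) = 3+1+1 = 5.
Scaling by 3 multiplies the area by 3² = 9 (so the new area is 175.5) and multiplies the boundary lattice-point count by 3, giving 15.
By Pick's theorem, the interior count of the dilated polygon is 175.5 − 15/2 + 1 = 169.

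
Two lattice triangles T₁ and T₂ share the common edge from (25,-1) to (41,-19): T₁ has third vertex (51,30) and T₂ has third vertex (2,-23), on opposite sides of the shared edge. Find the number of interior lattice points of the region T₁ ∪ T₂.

The union is the simple quadrilateral with vertices (25,-1), (51,30), (41,-19), (2,-23) in order.
The shoelace formula gives twice the area as |(25·30 − 51·(-1)) + (51·(-19) − 41·30) + (41·(-23) − 2·(-19)) + (2·(-1) − 25·(-23))| = 1730, so the area is 865.
Along each edge there are gcd(|Δx|,|Δy|)+1 lattice points, so counting each shared vertex once the boundary has gcd(26,31) + gcd(10,49) + gcd(39,4) + gcd(23,22) = 1+1+1+1 = 4.
By Pick's theorem I = A − B/2 + 1 = 865 − 4/2 + 1 = 864.

864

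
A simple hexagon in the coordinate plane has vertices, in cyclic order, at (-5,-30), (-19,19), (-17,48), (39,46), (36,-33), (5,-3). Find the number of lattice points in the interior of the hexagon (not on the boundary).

3474

By the shoelace formula, twice the signed area is |((-5)·19 − (-19)·(-30)) + ((-19)·48 − (-17)·19) + ((-17)·46 − 39·48) + (39·(-33) − 36·46) + (36·(-3) − 5·(-33)) + (5·(-30) − (-5)·(-3))| = 6959, so the area is 3479.5.
Along each edge there are gcd(|Δx|,|Δy|)+1 lattice points, so counting each shared vertex once the boundary has gcd(14,49) + gcd(2,29) + gcd(56,2) + gcd(3,79) + gcd(31,30) + gcd(10,27) = 7+1+2+1+1+1 = 13.
Pick's theorem gives I = A − B/2 + 1 = 3479.5 − 13/2 + 1 = 3474.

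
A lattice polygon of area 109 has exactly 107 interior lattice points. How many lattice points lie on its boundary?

Pick's theorem gives A = I + B/2 − 1, so B = 2(A − I + 1) = 2(109 − 107 + 1) = 6.

6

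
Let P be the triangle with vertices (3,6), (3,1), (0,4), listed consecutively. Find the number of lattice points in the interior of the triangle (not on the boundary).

4

By the shoelace formula, twice the signed area is |[3·1 − 3·6] + [3·4 − 0·1] + [0·6 − 3·4]| = 15, so the area is 15/2.
The number of boundary lattice points is Σ gcd(|Δx|,|Δy|) = gcd(0,5) + gcd(3,3) + gcd(3,2) = 5+3+1 = 9.
By Pick's theorem A = I + B/2 − 1, so I = 15/2 − 9/2 + 1 = 4.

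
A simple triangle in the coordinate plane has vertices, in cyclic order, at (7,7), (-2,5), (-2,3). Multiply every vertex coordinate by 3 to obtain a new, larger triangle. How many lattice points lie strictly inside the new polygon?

The shoelace formula gives twice the area as |[7·5 − (-2)·7] + [(-2)·3 − (-2)·5] + [(-2)·7 − 7·3]| = 18, so the area is 9.
Along each edge there are gcd(|Δx|,|Δy|)+1 lattice points, so counting each shared vertex once the boundary has gcd(9,2) + gcd(0,2) + gcd(9,4) = 1+2+1 = 4.
Scaling by 3 multiplies the area by 3² = 9 (so the new area is 81) and multiplies the boundary lattice-point count by 3, giving 12.
By Pick's theorem, the interior count of the dilated polygon is 81 − 12/2 + 1 = 76.

76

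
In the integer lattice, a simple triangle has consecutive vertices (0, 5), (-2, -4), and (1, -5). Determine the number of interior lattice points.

14

The shoelace formula gives twice the area as |[0·(-4) − (-2)·5] + [(-2)·(-5) − 1·(-4)] + [1·5 − 0·(-5)]| = 29, so the area is 14.5.
Summing gcd(|Δx|,|Δy|) over the edges gives the boundary count: gcd(2,9) + gcd(3,1) + gcd(1,10) = 1+1+1 = 3.
By Pick's theorem A = I + B/2 − 1, so I = 14.5 − 3/2 + 1 = 14.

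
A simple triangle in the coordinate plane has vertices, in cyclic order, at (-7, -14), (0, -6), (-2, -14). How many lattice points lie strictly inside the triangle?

17

By the shoelace formula, twice the signed area is |((-7)·(-6) − 0·(-14)) + (0·(-14) − (-2)·(-6)) + ((-2)·(-14) − (-7)·(-14))| = 40, so the area is 20.
Summing gcd(|Δx|,|Δy|) over the edges gives the boundary count: gcd(7,8) + gcd(2,8) + gcd(5,0) = 1+2+5 = 8.
Pick's theorem gives I = A − B/2 + 1 = 20 − 8/2 + 1 = 17.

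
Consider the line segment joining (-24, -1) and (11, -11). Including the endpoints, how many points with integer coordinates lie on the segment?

The number of lattice points on a segment between lattice points is gcd(|Δx|,|Δy|) + 1 = gcd(35,10) + 1 = 5 + 1 = 6.

6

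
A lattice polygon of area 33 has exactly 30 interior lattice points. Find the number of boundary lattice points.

Pick's theorem gives A = I + B/2 − 1, so B = 2(A − I + 1) = 2(33 − 30 + 1) = 8.

8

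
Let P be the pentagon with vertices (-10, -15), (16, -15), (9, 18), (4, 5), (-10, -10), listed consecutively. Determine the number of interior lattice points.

The shoelace formula gives twice the area as |[(-10)·(-15) − 16·(-15)] + [16·18 − 9·(-15)] + [9·5 − 4·18] + [4·(-10) − (-10)·5] + [(-10)·(-15) − (-10)·(-10)]| = 846, so the area is 423.
The number of boundary lattice points is Σ gcd(|Δx|,|Δy|) = gcd(26,0) + gcd(7,33) + gcd(5,13) + gcd(14,15) + gcd(0,5) = 26+1+1+1+5 = 34.
Pick's theorem gives I = A − B/2 + 1 = 423 − 34/2 + 1 = 407.

407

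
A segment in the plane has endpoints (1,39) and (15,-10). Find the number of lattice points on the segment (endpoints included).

The number of lattice points on a segment between lattice points is gcd(|Δx|,|Δy|) + 1 = gcd(14,49) + 1 = 7 + 1 = 8.

8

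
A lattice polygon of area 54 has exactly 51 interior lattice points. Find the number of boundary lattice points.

8

Pick's theorem gives A = I + B/2 − 1, so B = 2(A − I + 1) = 2(54 − 51 + 1) = 8.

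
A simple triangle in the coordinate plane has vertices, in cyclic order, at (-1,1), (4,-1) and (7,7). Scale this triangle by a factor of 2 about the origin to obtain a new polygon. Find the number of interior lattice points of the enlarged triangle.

89

The shoelace formula gives twice the area as |((-1)·(-1) − 4·1) + (4·7 − 7·(-1)) + (7·1 − (-1)·7)| = 46, so the area is 23.
Along each edge there are gcd(|Δx|,|Δy|)+1 lattice points, so counting each shared vertex once the boundary has gcd(5,2) + gcd(3,8) + gcd(8,6) = 1+1+2 = 4.
Scaling by 2 multiplies the area by 2² = 4 (so the new area is 92) and multiplies the boundary lattice-point count by 2, giving 8.
By Pick's theorem, the interior count of the dilated polygon is 92 − 8/2 + 1 = 89.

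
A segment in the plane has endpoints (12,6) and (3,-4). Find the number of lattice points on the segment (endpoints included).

The number of lattice points on a segment between lattice points is gcd(|Δx|,|Δy|) + 1 = gcd(9,10) + 1 = 1 + 1 = 2.

2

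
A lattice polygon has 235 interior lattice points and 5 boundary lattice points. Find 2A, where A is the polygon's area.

By Pick's theorem, A = I + B/2 − 1 = 235 + 5/2 − 1 = 473/2.
Hence 2A = 473.

473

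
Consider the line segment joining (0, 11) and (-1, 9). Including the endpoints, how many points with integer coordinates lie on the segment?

2

The number of lattice points on a segment between lattice points is gcd(|Δx|,|Δy|) + 1 = gcd(1,2) + 1 = 1 + 1 = 2.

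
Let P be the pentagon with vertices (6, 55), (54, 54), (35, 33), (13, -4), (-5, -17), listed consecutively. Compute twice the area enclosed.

Using the shoelace formula, 2A = |[6·54 − 54·55] + [54·33 − 35·54] + [35·(-4) − 13·33] + [13·(-17) − (-5)·(-4)] + [(-5)·55 − 6·(-17)]| = 3737, so the area is 1868.5.

3737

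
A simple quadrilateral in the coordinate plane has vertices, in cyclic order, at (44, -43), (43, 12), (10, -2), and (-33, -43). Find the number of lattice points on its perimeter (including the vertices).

80

Along each edge there are gcd(|Δx|,|Δy|)+1 lattice points, so counting each shared vertex once the boundary has gcd(1,55) + gcd(33,14) + gcd(43,41) + gcd(77,0) = 1+1+1+77 = 80.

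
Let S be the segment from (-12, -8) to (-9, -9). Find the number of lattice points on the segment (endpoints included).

2

The number of lattice points on a segment between lattice points is gcd(|Δx|,|Δy|) + 1 = gcd(3,1) + 1 = 1 + 1 = 2.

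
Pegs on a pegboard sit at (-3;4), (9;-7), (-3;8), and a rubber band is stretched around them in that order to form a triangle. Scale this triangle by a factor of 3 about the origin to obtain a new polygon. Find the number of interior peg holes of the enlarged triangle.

Using the shoelace formula, 2A = |((-3)·(-7) − 9·4) + (9·8 − (-3)·(-7)) + ((-3)·4 − (-3)·8)| = 48, so the area is 24.
Along each edge there are gcd(|Δx|,|Δy|)+1 lattice points, so counting each shared vertex once the boundary has gcd(12,11) + gcd(12,15) + gcd(0,4) = 1+3+4 = 8.
Scaling by 3 multiplies the area by 3² = 9 (so the new area is 216) and multiplies the boundary lattice-point count by 3, giving 24.
By Pick's theorem, the interior count of the dilated polygon is 216 − 24/2 + 1 = 205.

205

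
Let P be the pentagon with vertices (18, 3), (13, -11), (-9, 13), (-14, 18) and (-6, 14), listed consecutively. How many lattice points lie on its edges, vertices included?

13

Summing gcd(|Δx|,|Δy|) over the edges gives the boundary count: gcd(5,14) + gcd(22,24) + gcd(5,5) + gcd(8,4) + gcd(24,11) = 1+2+5+4+1 = 13.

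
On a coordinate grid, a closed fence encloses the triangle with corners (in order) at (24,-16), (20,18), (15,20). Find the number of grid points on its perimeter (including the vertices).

12

The number of boundary lattice points is Σ gcd(|Δx|,|Δy|) = gcd(4,34) + gcd(5,2) + gcd(9,36) = 2+1+9 = 12.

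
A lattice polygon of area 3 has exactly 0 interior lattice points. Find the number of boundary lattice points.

Pick's theorem gives A = I + B/2 − 1, so B = 2(A − I + 1) = 2(3 − 0 + 1) = 8.

8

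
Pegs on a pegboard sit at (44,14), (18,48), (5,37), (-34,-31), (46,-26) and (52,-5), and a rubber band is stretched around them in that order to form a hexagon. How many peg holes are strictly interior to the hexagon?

3879

The shoelace formula gives twice the area as |(44·48 − 18·14) + (18·37 − 5·48) + (5·(-31) − (-34)·37) + ((-34)·(-26) − 46·(-31)) + (46·(-5) − 52·(-26)) + (52·14 − 44·(-5))| = 7769, so the area is 3884.5.
The number of boundary lattice points is Σ gcd(|Δx|,|Δy|) = gcd(26,34) + gcd(13,11) + gcd(39,68) + gcd(80,5) + gcd(6,21) + gcd(8,19) = 2+1+1+5+3+1 = 13.
Pick's theorem gives I = A − B/2 + 1 = 3884.5 − 13/2 + 1 = 3879.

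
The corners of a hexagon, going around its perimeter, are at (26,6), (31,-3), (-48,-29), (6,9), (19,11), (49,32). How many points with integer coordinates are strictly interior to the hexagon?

By the shoelace formula, twice the signed area is |(26·(-3) − 31·6) + (31·(-29) − (-48)·(-3)) + ((-48)·9 − 6·(-29)) + (6·11 − 19·9) + (19·32 − 49·11) + (49·6 − 26·32)| = 2139, so the area is 2139/2.
The number of boundary lattice points is Σ gcd(|Δx|,|Δy|) = gcd(5,9) + gcd(79,26) + gcd(54,38) + gcd(13,2) + gcd(30,21) + gcd(23,26) = 1+1+2+1+3+1 = 9.
Pick's theorem gives I = A − B/2 + 1 = 2139/2 − 9/2 + 1 = 1066.

1066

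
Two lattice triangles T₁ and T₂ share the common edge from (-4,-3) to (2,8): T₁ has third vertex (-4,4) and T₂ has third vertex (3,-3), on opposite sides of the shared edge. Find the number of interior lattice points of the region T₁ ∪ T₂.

The union is the simple quadrilateral with vertices (-4,-3), (-4,4), (2,8), (3,-3) in order.
By the shoelace formula, twice the signed area is |[(-4)·4 − (-4)·(-3)] + [(-4)·8 − 2·4] + [2·(-3) − 3·8] + [3·(-3) − (-4)·(-3)]| = 119, so the area is 119/2.
The number of boundary lattice points is Σ gcd(|Δx|,|Δy|) = gcd(0,7) + gcd(6,4) + gcd(1,11) + gcd(7,0) = 7+2+1+7 = 17.
By Pick's theorem I = A − B/2 + 1 = 119/2 − 17/2 + 1 = 52.

52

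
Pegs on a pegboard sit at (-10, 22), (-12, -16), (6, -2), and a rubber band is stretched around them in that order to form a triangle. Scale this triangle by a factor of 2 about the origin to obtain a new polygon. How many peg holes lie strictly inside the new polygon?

1301

Using the shoelace formula, 2A = |((-10)·(-16) − (-12)·22) + ((-12)·(-2) − 6·(-16)) + (6·22 − (-10)·(-2))| = 656, so the area is 328.
The number of boundary lattice points is Σ gcd(|Δx|,|Δy|) = gcd(2,38) + gcd(18,14) + gcd(16,24) = 2+2+8 = 12.
Scaling by 2 multiplies the area by 2² = 4 (so the new area is 1312) and multiplies the boundary lattice-point count by 2, giving 24.
By Pick's theorem, the interior count of the dilated polygon is 1312 − 24/2 + 1 = 1301.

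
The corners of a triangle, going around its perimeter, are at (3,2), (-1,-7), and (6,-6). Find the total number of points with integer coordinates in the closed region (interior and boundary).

32

Using the shoelace formula, 2A = |[3·(-7) − (-1)·2] + [(-1)·(-6) − 6·(-7)] + [6·2 − 3·(-6)]| = 59, so the area is 29.5.
Along each edge there are gcd(|Δx|,|Δy|)+1 lattice points, so counting each shared vertex once the boundary has gcd(4,9) + gcd(7,1) + gcd(3,8) = 1+1+1 = 3.
Pick's theorem gives I = A − B/2 + 1 = 29.5 − 3/2 + 1 = 29, so the closed region contains I + B = 29 + 3 = 32 lattice points.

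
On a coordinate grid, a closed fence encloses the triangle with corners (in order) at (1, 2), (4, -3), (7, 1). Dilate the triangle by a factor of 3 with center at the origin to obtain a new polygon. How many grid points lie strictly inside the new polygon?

118

Using the shoelace formula, 2A = |[1·(-3) − 4·2] + [4·1 − 7·(-3)] + [7·2 − 1·1]| = 27, so the area is 27/2.
The number of boundary lattice points is Σ gcd(|Δx|,|Δy|) = gcd(3,5) + gcd(3,4) + gcd(6,1) = 1+1+1 = 3.
Scaling by 3 multiplies the area by 3² = 9 (so the new area is 243/2) and multiplies the boundary lattice-point count by 3, giving 9.
By Pick's theorem, the interior count of the dilated polygon is 243/2 − 9/2 + 1 = 118.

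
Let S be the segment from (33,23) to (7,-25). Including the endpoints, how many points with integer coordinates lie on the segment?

3

The number of lattice points on a segment between lattice points is gcd(|Δx|,|Δy|) + 1 = gcd(26,48) + 1 = 2 + 1 = 3.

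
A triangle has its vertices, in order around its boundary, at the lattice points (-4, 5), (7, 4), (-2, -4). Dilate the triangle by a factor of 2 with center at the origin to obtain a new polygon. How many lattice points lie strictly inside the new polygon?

By the shoelace formula, twice the signed area is |((-4)·4 − 7·5) + (7·(-4) − (-2)·4) + ((-2)·5 − (-4)·(-4))| = 97, so the area is 97/2.
Along each edge there are gcd(|Δx|,|Δy|)+1 lattice points, so counting each shared vertex once the boundary has gcd(11,1) + gcd(9,8) + gcd(2,9) = 1+1+1 = 3.
Scaling by 2 multiplies the area by 2² = 4 (so the new area is 194) and multiplies the boundary lattice-point count by 2, giving 6.
By Pick's theorem, the interior count of the dilated polygon is 194 − 6/2 + 1 = 192.

192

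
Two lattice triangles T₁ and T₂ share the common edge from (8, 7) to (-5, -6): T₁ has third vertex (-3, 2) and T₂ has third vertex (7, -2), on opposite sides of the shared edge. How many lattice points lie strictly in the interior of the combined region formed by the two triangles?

88

The union is the simple quadrilateral with vertices (8, 7), (-3, 2), (-5, -6), (7, -2) in order.
By the shoelace formula, twice the signed area is |(8·2 − (-3)·7) + ((-3)·(-6) − (-5)·2) + ((-5)·(-2) − 7·(-6)) + (7·7 − 8·(-2))| = 182, so the area is 91.
Summing gcd(|Δx|,|Δy|) over the edges gives the boundary count: gcd(11,5) + gcd(2,8) + gcd(12,4) + gcd(1,9) = 1+2+4+1 = 8.
By Pick's theorem I = A − B/2 + 1 = 91 − 8/2 + 1 = 88.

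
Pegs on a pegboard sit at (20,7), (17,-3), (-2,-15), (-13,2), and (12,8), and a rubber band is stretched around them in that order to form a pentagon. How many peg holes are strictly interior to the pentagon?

420

Using the shoelace formula, 2A = |(20·(-3) − 17·7) + (17·(-15) − (-2)·(-3)) + ((-2)·2 − (-13)·(-15)) + ((-13)·8 − 12·2) + (12·7 − 20·8)| = 843, so the area is 421.5.
Summing gcd(|Δx|,|Δy|) over the edges gives the boundary count: gcd(3,10) + gcd(19,12) + gcd(11,17) + gcd(25,6) + gcd(8,1) = 1+1+1+1+1 = 5.
Pick's theorem gives I = A − B/2 + 1 = 421.5 − 5/2 + 1 = 420.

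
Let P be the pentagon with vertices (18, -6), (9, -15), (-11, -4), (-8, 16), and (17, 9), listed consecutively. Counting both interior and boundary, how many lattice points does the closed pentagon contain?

The shoelace formula gives twice the area as |(18·(-15) − 9·(-6)) + (9·(-4) − (-11)·(-15)) + ((-11)·16 − (-8)·(-4)) + ((-8)·9 − 17·16) + (17·(-6) − 18·9)| = 1233, so the area is 1233/2.
Summing gcd(|Δx|,|Δy|) over the edges gives the boundary count: gcd(9,9) + gcd(20,11) + gcd(3,20) + gcd(25,7) + gcd(1,15) = 9+1+1+1+1 = 13.
Pick's theorem gives I = A − B/2 + 1 = 1233/2 − 13/2 + 1 = 611, so the closed region contains I + B = 611 + 13 = 624 lattice points.

624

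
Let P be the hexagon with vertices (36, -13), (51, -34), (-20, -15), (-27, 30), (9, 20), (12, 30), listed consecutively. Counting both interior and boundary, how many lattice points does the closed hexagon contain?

2519

The shoelace formula gives twice the area as |[36·(-34) − 51·(-13)] + [51·(-15) − (-20)·(-34)] + [(-20)·30 − (-27)·(-15)] + [(-27)·20 − 9·30] + [9·30 − 12·20] + [12·(-13) − 36·30]| = 5027, so the area is 2513.5.
The number of boundary lattice points is Σ gcd(|Δx|,|Δy|) = gcd(15,21) + gcd(71,19) + gcd(7,45) + gcd(36,10) + gcd(3,10) + gcd(24,43) = 3+1+1+2+1+1 = 9.
Pick's theorem gives I = A − B/2 + 1 = 2513.5 − 9/2 + 1 = 2510, so the closed region contains I + B = 2510 + 9 = 2519 lattice points.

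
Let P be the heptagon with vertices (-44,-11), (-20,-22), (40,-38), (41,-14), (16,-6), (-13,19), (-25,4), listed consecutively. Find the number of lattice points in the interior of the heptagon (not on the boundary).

2227

The shoelace formula gives twice the area as |[(-44)·(-22) − (-20)·(-11)] + [(-20)·(-38) − 40·(-22)] + [40·(-14) − 41·(-38)] + [41·(-6) − 16·(-14)] + [16·19 − (-13)·(-6)] + [(-13)·4 − (-25)·19] + [(-25)·(-11) − (-44)·4]| = 4464, so the area is 2232.
The number of boundary lattice points is Σ gcd(|Δx|,|Δy|) = gcd(24,11) + gcd(60,16) + gcd(1,24) + gcd(25,8) + gcd(29,25) + gcd(12,15) + gcd(19,15) = 1+4+1+1+1+3+1 = 12.
By Pick's theorem A = I + B/2 − 1, so I = 2232 − 12/2 + 1 = 2227.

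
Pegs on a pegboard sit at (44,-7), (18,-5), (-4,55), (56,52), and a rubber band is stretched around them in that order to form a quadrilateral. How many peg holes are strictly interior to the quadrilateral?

2543

Using the shoelace formula, 2A = |(44·(-5) − 18·(-7)) + (18·55 − (-4)·(-5)) + ((-4)·52 − 56·55) + (56·(-7) − 44·52)| = 5092, so the area is 2546.
Along each edge there are gcd(|Δx|,|Δy|)+1 lattice points, so counting each shared vertex once the boundary has gcd(26,2) + gcd(22,60) + gcd(60,3) + gcd(12,59) = 2+2+3+1 = 8.
Pick's theorem gives I = A − B/2 + 1 = 2546 − 8/2 + 1 = 2543.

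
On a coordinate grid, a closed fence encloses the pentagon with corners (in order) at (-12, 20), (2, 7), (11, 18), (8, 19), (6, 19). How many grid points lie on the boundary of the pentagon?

Summing gcd(|Δx|,|Δy|) over the edges gives the boundary count: gcd(14,13) + gcd(9,11) + gcd(3,1) + gcd(2,0) + gcd(18,1) = 1+1+1+2+1 = 6.

6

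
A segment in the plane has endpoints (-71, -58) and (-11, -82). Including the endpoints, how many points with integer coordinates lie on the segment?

13

The number of lattice points on a segment between lattice points is gcd(|Δx|,|Δy|) + 1 = gcd(60,24) + 1 = 12 + 1 = 13.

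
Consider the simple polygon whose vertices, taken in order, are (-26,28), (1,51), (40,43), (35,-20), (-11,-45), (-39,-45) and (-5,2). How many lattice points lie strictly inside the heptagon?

Using the shoelace formula, 2A = |((-26)·51 − 1·28) + (1·43 − 40·51) + (40·(-20) − 35·43) + (35·(-45) − (-11)·(-20)) + ((-11)·(-45) − (-39)·(-45)) + ((-39)·2 − (-5)·(-45)) + ((-5)·28 − (-26)·2)| = 9102, so the area is 4551.
Summing gcd(|Δx|,|Δy|) over the edges gives the boundary count: gcd(27,23) + gcd(39,8) + gcd(5,63) + gcd(46,25) + gcd(28,0) + gcd(34,47) + gcd(21,26) = 1+1+1+1+28+1+1 = 34.
Pick's theorem gives I = A − B/2 + 1 = 4551 − 34/2 + 1 = 4535.

4535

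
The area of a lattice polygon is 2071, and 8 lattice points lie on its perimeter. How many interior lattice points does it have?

2068

From Pick's theorem, I = A − B/2 + 1 = 2071 − 8/2 + 1 = 2068.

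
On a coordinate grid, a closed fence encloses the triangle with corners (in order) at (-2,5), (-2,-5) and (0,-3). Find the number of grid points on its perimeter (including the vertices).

14

Along each edge there are gcd(|Δx|,|Δy|)+1 lattice points, so counting each shared vertex once the boundary has gcd(0,10) + gcd(2,2) + gcd(2,8) = 10+2+2 = 14.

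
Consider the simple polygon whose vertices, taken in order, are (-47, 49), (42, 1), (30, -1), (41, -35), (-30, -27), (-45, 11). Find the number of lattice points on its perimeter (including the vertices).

8

Along each edge there are gcd(|Δx|,|Δy|)+1 lattice points, so counting each shared vertex once the boundary has gcd(89,48) + gcd(12,2) + gcd(11,34) + gcd(71,8) + gcd(15,38) + gcd(2,38) = 1+2+1+1+1+2 = 8.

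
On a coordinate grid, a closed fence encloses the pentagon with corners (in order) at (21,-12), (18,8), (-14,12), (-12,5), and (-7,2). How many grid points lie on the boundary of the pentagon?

21

Along each edge there are gcd(|Δx|,|Δy|)+1 lattice points, so counting each shared vertex once the boundary has gcd(3,20) + gcd(32,4) + gcd(2,7) + gcd(5,3) + gcd(28,14) = 1+4+1+1+14 = 21.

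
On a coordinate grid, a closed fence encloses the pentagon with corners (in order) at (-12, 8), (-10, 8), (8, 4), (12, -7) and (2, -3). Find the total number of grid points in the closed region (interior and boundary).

The shoelace formula gives twice the area as |[(-12)·8 − (-10)·8] + [(-10)·4 − 8·8] + [8·(-7) − 12·4] + [12·(-3) − 2·(-7)] + [2·8 − (-12)·(-3)]| = 266, so the area is 133.
Along each edge there are gcd(|Δx|,|Δy|)+1 lattice points, so counting each shared vertex once the boundary has gcd(2,0) + gcd(18,4) + gcd(4,11) + gcd(10,4) + gcd(14,11) = 2+2+1+2+1 = 8.
Pick's theorem gives I = A − B/2 + 1 = 133 − 8/2 + 1 = 130, so the closed region contains I + B = 130 + 8 = 138 lattice points.

138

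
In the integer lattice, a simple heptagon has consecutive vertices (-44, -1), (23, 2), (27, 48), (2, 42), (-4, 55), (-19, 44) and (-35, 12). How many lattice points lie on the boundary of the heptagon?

23

Along each edge there are gcd(|Δx|,|Δy|)+1 lattice points, so counting each shared vertex once the boundary has gcd(67,3) + gcd(4,46) + gcd(25,6) + gcd(6,13) + gcd(15,11) + gcd(16,32) + gcd(9,13) = 1+2+1+1+1+16+1 = 23.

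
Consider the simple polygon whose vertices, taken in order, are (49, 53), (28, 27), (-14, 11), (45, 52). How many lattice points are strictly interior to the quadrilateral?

429

By the shoelace formula, twice the signed area is |[49·27 − 28·53] + [28·11 − (-14)·27] + [(-14)·52 − 45·11] + [45·53 − 49·52]| = 861, so the area is 430.5.
The number of boundary lattice points is Σ gcd(|Δx|,|Δy|) = gcd(21,26) + gcd(42,16) + gcd(59,41) + gcd(4,1) = 1+2+1+1 = 5.
Pick's theorem gives I = A − B/2 + 1 = 430.5 − 5/2 + 1 = 429.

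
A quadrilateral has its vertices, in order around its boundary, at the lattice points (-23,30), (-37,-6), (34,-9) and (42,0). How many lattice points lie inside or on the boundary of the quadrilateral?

By the shoelace formula, twice the signed area is |[(-23)·(-6) − (-37)·30] + [(-37)·(-9) − 34·(-6)] + [34·0 − 42·(-9)] + [42·30 − (-23)·0]| = 3423, so the area is 1711.5.
Along each edge there are gcd(|Δx|,|Δy|)+1 lattice points, so counting each shared vertex once the boundary has gcd(14,36) + gcd(71,3) + gcd(8,9) + gcd(65,30) = 2+1+1+5 = 9.
Pick's theorem gives I = A − B/2 + 1 = 1711.5 − 9/2 + 1 = 1708, so the closed region contains I + B = 1708 + 9 = 1717 lattice points.

1717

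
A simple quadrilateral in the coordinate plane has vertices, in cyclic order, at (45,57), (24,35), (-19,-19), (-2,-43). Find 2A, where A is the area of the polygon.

3016

Using the shoelace formula, 2A = |[45·35 − 24·57] + [24·(-19) − (-19)·35] + [(-19)·(-43) − (-2)·(-19)] + [(-2)·57 − 45·(-43)]| = 3016, so the area is 1508.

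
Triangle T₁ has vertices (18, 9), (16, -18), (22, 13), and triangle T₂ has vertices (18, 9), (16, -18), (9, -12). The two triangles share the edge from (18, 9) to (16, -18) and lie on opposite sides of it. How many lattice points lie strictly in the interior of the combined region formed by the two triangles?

147

The union is the simple quadrilateral with vertices (18, 9), (22, 13), (16, -18), (9, -12) in order.
Using the shoelace formula, 2A = |[18·13 − 22·9] + [22·(-18) − 16·13] + [16·(-12) − 9·(-18)] + [9·9 − 18·(-12)]| = 301, so the area is 301/2.
Along each edge there are gcd(|Δx|,|Δy|)+1 lattice points, so counting each shared vertex once the boundary has gcd(4,4) + gcd(6,31) + gcd(7,6) + gcd(9,21) = 4+1+1+3 = 9.
By Pick's theorem I = A − B/2 + 1 = 301/2 − 9/2 + 1 = 147.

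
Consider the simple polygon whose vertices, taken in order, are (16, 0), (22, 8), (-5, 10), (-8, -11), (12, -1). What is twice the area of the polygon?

679

By the shoelace formula, twice the signed area is |(16·8 − 22·0) + (22·10 − (-5)·8) + ((-5)·(-11) − (-8)·10) + ((-8)·(-1) − 12·(-11)) + (12·0 − 16·(-1))| = 679, so the area is 679/2.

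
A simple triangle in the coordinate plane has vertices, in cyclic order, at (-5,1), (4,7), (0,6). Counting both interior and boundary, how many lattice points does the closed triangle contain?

Using the shoelace formula, 2A = |((-5)·7 − 4·1) + (4·6 − 0·7) + (0·1 − (-5)·6)| = 15, so the area is 7.5.
The number of boundary lattice points is Σ gcd(|Δx|,|Δy|) = gcd(9,6) + gcd(4,1) + gcd(5,5) = 3+1+5 = 9.
Pick's theorem gives I = A − B/2 + 1 = 7.5 − 9/2 + 1 = 4, so the closed region contains I + B = 4 + 9 = 13 lattice points.

13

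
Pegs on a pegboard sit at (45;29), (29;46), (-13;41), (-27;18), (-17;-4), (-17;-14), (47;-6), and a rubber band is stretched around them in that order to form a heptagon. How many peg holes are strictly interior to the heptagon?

Using the shoelace formula, 2A = |[45·46 − 29·29] + [29·41 − (-13)·46] + [(-13)·18 − (-27)·41] + [(-27)·(-4) − (-17)·18] + [(-17)·(-14) − (-17)·(-4)] + [(-17)·(-6) − 47·(-14)] + [47·29 − 45·(-6)]| = 6866, so the area is 3433.
Along each edge there are gcd(|Δx|,|Δy|)+1 lattice points, so counting each shared vertex once the boundary has gcd(16,17) + gcd(42,5) + gcd(14,23) + gcd(10,22) + gcd(0,10) + gcd(64,8) + gcd(2,35) = 1+1+1+2+10+8+1 = 24.
Pick's theorem gives I = A − B/2 + 1 = 3433 − 24/2 + 1 = 3422.

3422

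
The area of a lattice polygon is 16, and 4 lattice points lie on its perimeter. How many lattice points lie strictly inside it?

15

From Pick's theorem, I = A − B/2 + 1 = 16 − 4/2 + 1 = 15.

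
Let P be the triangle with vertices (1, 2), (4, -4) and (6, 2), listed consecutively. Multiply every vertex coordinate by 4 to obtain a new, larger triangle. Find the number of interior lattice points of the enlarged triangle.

The shoelace formula gives twice the area as |[1·(-4) − 4·2] + [4·2 − 6·(-4)] + [6·2 − 1·2]| = 30, so the area is 15.
Along each edge there are gcd(|Δx|,|Δy|)+1 lattice points, so counting each shared vertex once the boundary has gcd(3,6) + gcd(2,6) + gcd(5,0) = 3+2+5 = 10.
Scaling by 4 multiplies the area by 4² = 16 (so the new area is 240) and multiplies the boundary lattice-point count by 4, giving 40.
By Pick's theorem, the interior count of the dilated polygon is 240 − 40/2 + 1 = 221.

221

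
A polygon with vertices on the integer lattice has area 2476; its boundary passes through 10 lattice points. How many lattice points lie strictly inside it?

2472

Pick's theorem A = I + B/2 − 1 rearranges to I = A − B/2 + 1 = 2476 − 10/2 + 1 = 2472.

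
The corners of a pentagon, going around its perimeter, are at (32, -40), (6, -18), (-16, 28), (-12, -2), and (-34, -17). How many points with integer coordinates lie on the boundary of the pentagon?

Along each edge there are gcd(|Δx|,|Δy|)+1 lattice points, so counting each shared vertex once the boundary has gcd(26,22) + gcd(22,46) + gcd(4,30) + gcd(22,15) + gcd(66,23) = 2+2+2+1+1 = 8.

8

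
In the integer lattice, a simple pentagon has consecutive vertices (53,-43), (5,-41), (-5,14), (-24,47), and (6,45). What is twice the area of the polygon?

5997

By the shoelace formula, twice the signed area is |[53·(-41) − 5·(-43)] + [5·14 − (-5)·(-41)] + [(-5)·47 − (-24)·14] + [(-24)·45 − 6·47] + [6·(-43) − 53·45]| = 5997, so the area is 2998.5.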